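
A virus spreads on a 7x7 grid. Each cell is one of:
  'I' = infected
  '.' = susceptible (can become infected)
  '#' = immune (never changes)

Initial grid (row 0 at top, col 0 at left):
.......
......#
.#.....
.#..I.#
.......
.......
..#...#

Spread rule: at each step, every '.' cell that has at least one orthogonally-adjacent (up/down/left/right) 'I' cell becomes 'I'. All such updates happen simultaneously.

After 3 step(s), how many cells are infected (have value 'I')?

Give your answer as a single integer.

Step 0 (initial): 1 infected
Step 1: +4 new -> 5 infected
Step 2: +7 new -> 12 infected
Step 3: +10 new -> 22 infected

Answer: 22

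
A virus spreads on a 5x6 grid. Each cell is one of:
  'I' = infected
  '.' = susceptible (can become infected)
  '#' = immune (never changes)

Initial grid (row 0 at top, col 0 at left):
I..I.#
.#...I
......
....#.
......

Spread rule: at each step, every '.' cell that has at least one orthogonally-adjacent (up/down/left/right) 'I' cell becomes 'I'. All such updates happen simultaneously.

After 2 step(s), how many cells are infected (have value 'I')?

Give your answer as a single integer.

Answer: 15

Derivation:
Step 0 (initial): 3 infected
Step 1: +7 new -> 10 infected
Step 2: +5 new -> 15 infected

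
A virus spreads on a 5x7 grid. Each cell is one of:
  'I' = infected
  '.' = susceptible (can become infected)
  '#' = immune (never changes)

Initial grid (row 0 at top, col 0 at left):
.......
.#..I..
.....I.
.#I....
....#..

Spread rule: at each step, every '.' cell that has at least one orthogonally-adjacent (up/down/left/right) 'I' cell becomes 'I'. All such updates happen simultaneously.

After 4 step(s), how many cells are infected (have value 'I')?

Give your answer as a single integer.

Step 0 (initial): 3 infected
Step 1: +9 new -> 12 infected
Step 2: +11 new -> 23 infected
Step 3: +5 new -> 28 infected
Step 4: +3 new -> 31 infected

Answer: 31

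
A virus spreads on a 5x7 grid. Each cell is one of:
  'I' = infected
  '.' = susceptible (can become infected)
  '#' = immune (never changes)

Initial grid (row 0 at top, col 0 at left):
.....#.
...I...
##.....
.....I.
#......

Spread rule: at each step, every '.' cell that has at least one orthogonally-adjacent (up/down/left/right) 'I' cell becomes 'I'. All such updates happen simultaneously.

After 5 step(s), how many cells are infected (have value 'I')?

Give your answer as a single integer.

Step 0 (initial): 2 infected
Step 1: +8 new -> 10 infected
Step 2: +10 new -> 20 infected
Step 3: +5 new -> 25 infected
Step 4: +4 new -> 29 infected
Step 5: +2 new -> 31 infected

Answer: 31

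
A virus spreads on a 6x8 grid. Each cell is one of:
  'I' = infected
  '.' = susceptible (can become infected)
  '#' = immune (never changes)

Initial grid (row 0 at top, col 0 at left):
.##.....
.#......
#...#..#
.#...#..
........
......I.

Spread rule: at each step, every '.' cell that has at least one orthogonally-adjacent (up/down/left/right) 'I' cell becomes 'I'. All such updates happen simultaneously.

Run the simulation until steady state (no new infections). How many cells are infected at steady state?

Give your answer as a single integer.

Answer: 38

Derivation:
Step 0 (initial): 1 infected
Step 1: +3 new -> 4 infected
Step 2: +4 new -> 8 infected
Step 3: +4 new -> 12 infected
Step 4: +5 new -> 17 infected
Step 5: +6 new -> 23 infected
Step 6: +7 new -> 30 infected
Step 7: +4 new -> 34 infected
Step 8: +4 new -> 38 infected
Step 9: +0 new -> 38 infected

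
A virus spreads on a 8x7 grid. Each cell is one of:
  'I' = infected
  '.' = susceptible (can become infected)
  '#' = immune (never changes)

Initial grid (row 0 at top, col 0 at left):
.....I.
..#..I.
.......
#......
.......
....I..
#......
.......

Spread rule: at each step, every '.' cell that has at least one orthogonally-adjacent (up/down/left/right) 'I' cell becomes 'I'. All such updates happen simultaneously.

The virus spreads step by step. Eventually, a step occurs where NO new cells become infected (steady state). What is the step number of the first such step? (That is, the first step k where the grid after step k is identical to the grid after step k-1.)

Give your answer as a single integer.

Answer: 7

Derivation:
Step 0 (initial): 3 infected
Step 1: +9 new -> 12 infected
Step 2: +13 new -> 25 infected
Step 3: +11 new -> 36 infected
Step 4: +8 new -> 44 infected
Step 5: +6 new -> 50 infected
Step 6: +3 new -> 53 infected
Step 7: +0 new -> 53 infected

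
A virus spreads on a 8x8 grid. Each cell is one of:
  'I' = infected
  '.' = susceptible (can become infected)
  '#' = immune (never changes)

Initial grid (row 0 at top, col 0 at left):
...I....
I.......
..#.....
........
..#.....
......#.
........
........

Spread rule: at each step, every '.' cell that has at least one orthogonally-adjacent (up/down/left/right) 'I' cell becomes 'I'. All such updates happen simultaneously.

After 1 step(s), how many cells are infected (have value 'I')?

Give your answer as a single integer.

Answer: 8

Derivation:
Step 0 (initial): 2 infected
Step 1: +6 new -> 8 infected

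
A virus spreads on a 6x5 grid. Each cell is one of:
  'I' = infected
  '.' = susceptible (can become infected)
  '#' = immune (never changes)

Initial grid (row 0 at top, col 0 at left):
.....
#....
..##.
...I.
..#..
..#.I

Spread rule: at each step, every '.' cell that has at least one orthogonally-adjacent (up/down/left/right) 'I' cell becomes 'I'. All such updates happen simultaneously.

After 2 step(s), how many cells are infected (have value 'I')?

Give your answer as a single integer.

Step 0 (initial): 2 infected
Step 1: +5 new -> 7 infected
Step 2: +2 new -> 9 infected

Answer: 9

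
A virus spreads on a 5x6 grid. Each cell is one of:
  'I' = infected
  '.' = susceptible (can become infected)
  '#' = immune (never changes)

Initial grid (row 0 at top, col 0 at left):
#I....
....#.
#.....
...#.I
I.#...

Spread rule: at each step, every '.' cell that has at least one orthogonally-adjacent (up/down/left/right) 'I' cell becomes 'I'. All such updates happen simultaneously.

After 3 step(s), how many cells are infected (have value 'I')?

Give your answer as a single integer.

Step 0 (initial): 3 infected
Step 1: +7 new -> 10 infected
Step 2: +8 new -> 18 infected
Step 3: +7 new -> 25 infected

Answer: 25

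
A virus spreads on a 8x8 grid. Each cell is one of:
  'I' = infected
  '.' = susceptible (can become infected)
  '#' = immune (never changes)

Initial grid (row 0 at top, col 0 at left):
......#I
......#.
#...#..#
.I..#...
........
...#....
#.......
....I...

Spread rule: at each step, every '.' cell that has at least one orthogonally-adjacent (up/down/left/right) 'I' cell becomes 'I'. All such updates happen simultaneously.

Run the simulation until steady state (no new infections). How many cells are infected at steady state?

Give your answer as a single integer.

Answer: 56

Derivation:
Step 0 (initial): 3 infected
Step 1: +8 new -> 11 infected
Step 2: +11 new -> 22 infected
Step 3: +14 new -> 36 infected
Step 4: +7 new -> 43 infected
Step 5: +5 new -> 48 infected
Step 6: +5 new -> 53 infected
Step 7: +3 new -> 56 infected
Step 8: +0 new -> 56 infected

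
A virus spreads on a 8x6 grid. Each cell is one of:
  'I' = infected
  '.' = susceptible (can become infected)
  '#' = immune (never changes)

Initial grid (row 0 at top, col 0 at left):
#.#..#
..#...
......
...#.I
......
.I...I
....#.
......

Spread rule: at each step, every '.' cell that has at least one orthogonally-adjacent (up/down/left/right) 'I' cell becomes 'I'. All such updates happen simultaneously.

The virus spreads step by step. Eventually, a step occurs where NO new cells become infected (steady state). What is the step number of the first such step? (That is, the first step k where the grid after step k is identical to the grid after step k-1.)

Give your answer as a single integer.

Step 0 (initial): 3 infected
Step 1: +9 new -> 12 infected
Step 2: +11 new -> 23 infected
Step 3: +10 new -> 33 infected
Step 4: +6 new -> 39 infected
Step 5: +3 new -> 42 infected
Step 6: +0 new -> 42 infected

Answer: 6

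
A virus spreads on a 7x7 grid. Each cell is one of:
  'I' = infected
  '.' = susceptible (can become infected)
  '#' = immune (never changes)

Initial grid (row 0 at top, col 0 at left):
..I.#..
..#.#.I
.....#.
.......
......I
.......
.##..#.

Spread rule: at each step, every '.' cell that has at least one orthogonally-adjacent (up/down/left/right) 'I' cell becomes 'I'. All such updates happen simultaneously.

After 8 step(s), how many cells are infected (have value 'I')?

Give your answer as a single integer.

Step 0 (initial): 3 infected
Step 1: +8 new -> 11 infected
Step 2: +8 new -> 19 infected
Step 3: +6 new -> 25 infected
Step 4: +8 new -> 33 infected
Step 5: +5 new -> 38 infected
Step 6: +2 new -> 40 infected
Step 7: +1 new -> 41 infected
Step 8: +1 new -> 42 infected

Answer: 42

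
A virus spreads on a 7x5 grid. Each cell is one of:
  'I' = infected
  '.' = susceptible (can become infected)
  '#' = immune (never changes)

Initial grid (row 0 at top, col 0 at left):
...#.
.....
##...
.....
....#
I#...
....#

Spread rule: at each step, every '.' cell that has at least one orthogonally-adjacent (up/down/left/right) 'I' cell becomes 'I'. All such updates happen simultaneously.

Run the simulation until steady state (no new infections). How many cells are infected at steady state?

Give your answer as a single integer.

Answer: 29

Derivation:
Step 0 (initial): 1 infected
Step 1: +2 new -> 3 infected
Step 2: +3 new -> 6 infected
Step 3: +3 new -> 9 infected
Step 4: +4 new -> 13 infected
Step 5: +3 new -> 16 infected
Step 6: +4 new -> 20 infected
Step 7: +4 new -> 24 infected
Step 8: +3 new -> 27 infected
Step 9: +2 new -> 29 infected
Step 10: +0 new -> 29 infected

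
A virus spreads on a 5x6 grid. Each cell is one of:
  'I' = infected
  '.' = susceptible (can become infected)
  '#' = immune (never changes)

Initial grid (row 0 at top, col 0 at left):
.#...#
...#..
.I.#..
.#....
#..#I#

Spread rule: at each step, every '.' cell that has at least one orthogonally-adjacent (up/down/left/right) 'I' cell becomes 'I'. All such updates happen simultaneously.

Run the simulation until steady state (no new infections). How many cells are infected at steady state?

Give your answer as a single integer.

Step 0 (initial): 2 infected
Step 1: +4 new -> 6 infected
Step 2: +7 new -> 13 infected
Step 3: +5 new -> 18 infected
Step 4: +4 new -> 22 infected
Step 5: +0 new -> 22 infected

Answer: 22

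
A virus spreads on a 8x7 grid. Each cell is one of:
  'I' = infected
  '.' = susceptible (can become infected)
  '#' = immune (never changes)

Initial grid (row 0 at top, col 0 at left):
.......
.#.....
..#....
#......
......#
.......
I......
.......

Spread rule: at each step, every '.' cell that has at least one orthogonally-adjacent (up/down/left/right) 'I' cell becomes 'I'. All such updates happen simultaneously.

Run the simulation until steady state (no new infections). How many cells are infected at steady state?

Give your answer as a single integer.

Answer: 52

Derivation:
Step 0 (initial): 1 infected
Step 1: +3 new -> 4 infected
Step 2: +4 new -> 8 infected
Step 3: +4 new -> 12 infected
Step 4: +5 new -> 17 infected
Step 5: +6 new -> 23 infected
Step 6: +6 new -> 29 infected
Step 7: +6 new -> 35 infected
Step 8: +4 new -> 39 infected
Step 9: +6 new -> 45 infected
Step 10: +4 new -> 49 infected
Step 11: +2 new -> 51 infected
Step 12: +1 new -> 52 infected
Step 13: +0 new -> 52 infected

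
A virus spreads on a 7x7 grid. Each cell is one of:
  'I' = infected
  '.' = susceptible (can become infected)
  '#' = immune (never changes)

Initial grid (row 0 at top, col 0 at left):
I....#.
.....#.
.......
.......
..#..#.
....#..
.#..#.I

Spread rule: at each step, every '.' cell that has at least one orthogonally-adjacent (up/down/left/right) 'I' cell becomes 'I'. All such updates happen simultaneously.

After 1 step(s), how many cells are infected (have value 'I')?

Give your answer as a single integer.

Answer: 6

Derivation:
Step 0 (initial): 2 infected
Step 1: +4 new -> 6 infected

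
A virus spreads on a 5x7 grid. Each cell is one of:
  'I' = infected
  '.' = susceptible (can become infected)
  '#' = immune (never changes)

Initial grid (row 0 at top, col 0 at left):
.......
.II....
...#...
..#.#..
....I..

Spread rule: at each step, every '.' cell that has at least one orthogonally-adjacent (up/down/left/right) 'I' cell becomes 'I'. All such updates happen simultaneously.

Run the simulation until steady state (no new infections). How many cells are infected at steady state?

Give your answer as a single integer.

Step 0 (initial): 3 infected
Step 1: +8 new -> 11 infected
Step 2: +9 new -> 20 infected
Step 3: +7 new -> 27 infected
Step 4: +4 new -> 31 infected
Step 5: +1 new -> 32 infected
Step 6: +0 new -> 32 infected

Answer: 32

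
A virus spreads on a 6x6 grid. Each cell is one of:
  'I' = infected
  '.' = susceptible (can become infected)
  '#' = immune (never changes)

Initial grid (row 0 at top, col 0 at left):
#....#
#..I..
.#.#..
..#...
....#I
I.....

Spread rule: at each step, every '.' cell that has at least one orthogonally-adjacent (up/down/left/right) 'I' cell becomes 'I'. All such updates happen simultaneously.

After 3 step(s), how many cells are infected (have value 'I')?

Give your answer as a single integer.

Step 0 (initial): 3 infected
Step 1: +7 new -> 10 infected
Step 2: +12 new -> 22 infected
Step 3: +6 new -> 28 infected

Answer: 28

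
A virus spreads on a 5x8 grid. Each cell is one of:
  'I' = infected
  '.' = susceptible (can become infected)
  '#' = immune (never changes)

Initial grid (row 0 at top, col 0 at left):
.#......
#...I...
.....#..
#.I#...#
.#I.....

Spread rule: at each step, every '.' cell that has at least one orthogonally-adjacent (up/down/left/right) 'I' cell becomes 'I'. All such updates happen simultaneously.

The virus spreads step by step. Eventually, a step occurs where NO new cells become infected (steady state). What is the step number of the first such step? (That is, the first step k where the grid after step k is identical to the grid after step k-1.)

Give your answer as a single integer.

Answer: 6

Derivation:
Step 0 (initial): 3 infected
Step 1: +7 new -> 10 infected
Step 2: +8 new -> 18 infected
Step 3: +8 new -> 26 infected
Step 4: +4 new -> 30 infected
Step 5: +1 new -> 31 infected
Step 6: +0 new -> 31 infected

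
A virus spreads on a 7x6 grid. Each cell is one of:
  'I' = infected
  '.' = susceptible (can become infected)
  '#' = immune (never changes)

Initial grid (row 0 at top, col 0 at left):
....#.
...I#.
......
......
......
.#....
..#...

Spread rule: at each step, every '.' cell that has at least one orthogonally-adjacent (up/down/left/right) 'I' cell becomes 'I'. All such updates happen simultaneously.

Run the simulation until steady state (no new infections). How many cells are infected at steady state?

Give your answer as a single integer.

Step 0 (initial): 1 infected
Step 1: +3 new -> 4 infected
Step 2: +5 new -> 9 infected
Step 3: +7 new -> 16 infected
Step 4: +8 new -> 24 infected
Step 5: +7 new -> 31 infected
Step 6: +3 new -> 34 infected
Step 7: +2 new -> 36 infected
Step 8: +1 new -> 37 infected
Step 9: +1 new -> 38 infected
Step 10: +0 new -> 38 infected

Answer: 38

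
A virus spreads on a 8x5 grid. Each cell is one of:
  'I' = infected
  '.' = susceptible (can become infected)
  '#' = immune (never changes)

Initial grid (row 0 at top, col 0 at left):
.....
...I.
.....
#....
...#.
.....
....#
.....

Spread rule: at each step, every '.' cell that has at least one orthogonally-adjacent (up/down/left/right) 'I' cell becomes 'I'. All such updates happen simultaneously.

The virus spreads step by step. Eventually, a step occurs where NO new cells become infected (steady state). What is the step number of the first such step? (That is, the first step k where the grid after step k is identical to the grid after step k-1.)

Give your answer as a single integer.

Step 0 (initial): 1 infected
Step 1: +4 new -> 5 infected
Step 2: +6 new -> 11 infected
Step 3: +5 new -> 16 infected
Step 4: +5 new -> 21 infected
Step 5: +3 new -> 24 infected
Step 6: +4 new -> 28 infected
Step 7: +4 new -> 32 infected
Step 8: +3 new -> 35 infected
Step 9: +2 new -> 37 infected
Step 10: +0 new -> 37 infected

Answer: 10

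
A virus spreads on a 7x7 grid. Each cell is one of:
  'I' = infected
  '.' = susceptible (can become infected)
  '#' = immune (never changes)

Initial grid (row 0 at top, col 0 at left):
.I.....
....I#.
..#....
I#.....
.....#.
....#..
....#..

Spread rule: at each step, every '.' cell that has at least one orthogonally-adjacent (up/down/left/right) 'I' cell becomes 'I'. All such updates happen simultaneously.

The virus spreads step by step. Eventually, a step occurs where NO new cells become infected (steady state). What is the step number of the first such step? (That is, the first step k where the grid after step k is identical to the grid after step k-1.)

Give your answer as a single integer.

Answer: 9

Derivation:
Step 0 (initial): 3 infected
Step 1: +8 new -> 11 infected
Step 2: +10 new -> 21 infected
Step 3: +8 new -> 29 infected
Step 4: +6 new -> 35 infected
Step 5: +3 new -> 38 infected
Step 6: +2 new -> 40 infected
Step 7: +2 new -> 42 infected
Step 8: +1 new -> 43 infected
Step 9: +0 new -> 43 infected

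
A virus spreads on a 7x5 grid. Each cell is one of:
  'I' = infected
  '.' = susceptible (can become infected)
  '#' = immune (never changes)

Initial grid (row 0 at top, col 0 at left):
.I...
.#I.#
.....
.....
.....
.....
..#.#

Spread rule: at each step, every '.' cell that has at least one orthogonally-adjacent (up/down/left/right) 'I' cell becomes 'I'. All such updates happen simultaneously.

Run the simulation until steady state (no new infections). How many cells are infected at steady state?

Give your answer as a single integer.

Answer: 31

Derivation:
Step 0 (initial): 2 infected
Step 1: +4 new -> 6 infected
Step 2: +5 new -> 11 infected
Step 3: +6 new -> 17 infected
Step 4: +5 new -> 22 infected
Step 5: +4 new -> 26 infected
Step 6: +4 new -> 30 infected
Step 7: +1 new -> 31 infected
Step 8: +0 new -> 31 infected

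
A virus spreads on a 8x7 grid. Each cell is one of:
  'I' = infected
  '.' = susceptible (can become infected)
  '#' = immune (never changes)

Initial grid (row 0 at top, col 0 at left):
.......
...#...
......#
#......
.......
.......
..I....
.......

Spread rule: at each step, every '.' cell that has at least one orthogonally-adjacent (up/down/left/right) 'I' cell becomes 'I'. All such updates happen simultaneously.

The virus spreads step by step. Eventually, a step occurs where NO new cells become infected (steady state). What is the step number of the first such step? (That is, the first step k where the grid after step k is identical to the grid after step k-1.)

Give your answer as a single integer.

Step 0 (initial): 1 infected
Step 1: +4 new -> 5 infected
Step 2: +7 new -> 12 infected
Step 3: +8 new -> 20 infected
Step 4: +8 new -> 28 infected
Step 5: +7 new -> 35 infected
Step 6: +6 new -> 41 infected
Step 7: +6 new -> 47 infected
Step 8: +3 new -> 50 infected
Step 9: +2 new -> 52 infected
Step 10: +1 new -> 53 infected
Step 11: +0 new -> 53 infected

Answer: 11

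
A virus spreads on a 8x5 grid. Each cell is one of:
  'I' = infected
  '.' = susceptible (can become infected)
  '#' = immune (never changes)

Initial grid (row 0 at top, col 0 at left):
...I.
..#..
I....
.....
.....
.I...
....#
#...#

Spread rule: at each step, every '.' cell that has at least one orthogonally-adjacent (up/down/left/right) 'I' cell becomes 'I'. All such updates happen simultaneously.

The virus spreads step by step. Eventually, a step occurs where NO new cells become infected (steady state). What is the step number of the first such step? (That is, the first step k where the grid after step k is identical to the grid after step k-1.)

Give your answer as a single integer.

Step 0 (initial): 3 infected
Step 1: +10 new -> 13 infected
Step 2: +13 new -> 26 infected
Step 3: +7 new -> 33 infected
Step 4: +3 new -> 36 infected
Step 5: +0 new -> 36 infected

Answer: 5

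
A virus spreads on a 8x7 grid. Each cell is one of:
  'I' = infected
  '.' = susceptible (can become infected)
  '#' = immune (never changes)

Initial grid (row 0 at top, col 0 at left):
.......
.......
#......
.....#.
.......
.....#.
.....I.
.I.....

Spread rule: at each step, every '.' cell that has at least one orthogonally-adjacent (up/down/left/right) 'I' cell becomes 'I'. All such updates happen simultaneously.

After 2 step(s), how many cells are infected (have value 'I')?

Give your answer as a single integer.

Answer: 17

Derivation:
Step 0 (initial): 2 infected
Step 1: +6 new -> 8 infected
Step 2: +9 new -> 17 infected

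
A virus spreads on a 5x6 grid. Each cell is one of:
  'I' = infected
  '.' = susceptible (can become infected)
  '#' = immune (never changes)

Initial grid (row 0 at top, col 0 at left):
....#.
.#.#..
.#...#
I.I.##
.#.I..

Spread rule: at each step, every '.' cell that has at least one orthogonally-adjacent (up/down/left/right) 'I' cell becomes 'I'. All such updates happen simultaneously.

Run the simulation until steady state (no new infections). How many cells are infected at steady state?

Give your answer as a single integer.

Step 0 (initial): 3 infected
Step 1: +7 new -> 10 infected
Step 2: +4 new -> 14 infected
Step 3: +3 new -> 17 infected
Step 4: +3 new -> 20 infected
Step 5: +1 new -> 21 infected
Step 6: +1 new -> 22 infected
Step 7: +0 new -> 22 infected

Answer: 22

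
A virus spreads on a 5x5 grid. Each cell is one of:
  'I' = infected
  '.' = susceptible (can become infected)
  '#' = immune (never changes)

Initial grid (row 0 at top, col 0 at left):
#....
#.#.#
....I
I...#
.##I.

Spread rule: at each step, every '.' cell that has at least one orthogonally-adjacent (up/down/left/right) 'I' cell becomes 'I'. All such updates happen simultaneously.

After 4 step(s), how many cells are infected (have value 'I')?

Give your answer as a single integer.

Answer: 18

Derivation:
Step 0 (initial): 3 infected
Step 1: +6 new -> 9 infected
Step 2: +4 new -> 13 infected
Step 3: +2 new -> 15 infected
Step 4: +3 new -> 18 infected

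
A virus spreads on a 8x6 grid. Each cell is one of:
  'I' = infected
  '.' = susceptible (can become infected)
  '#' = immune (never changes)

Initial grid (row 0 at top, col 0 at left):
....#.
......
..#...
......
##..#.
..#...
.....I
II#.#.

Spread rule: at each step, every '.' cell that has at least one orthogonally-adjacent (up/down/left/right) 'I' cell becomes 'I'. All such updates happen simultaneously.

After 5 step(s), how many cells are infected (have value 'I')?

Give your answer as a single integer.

Step 0 (initial): 3 infected
Step 1: +5 new -> 8 infected
Step 2: +6 new -> 14 infected
Step 3: +3 new -> 17 infected
Step 4: +3 new -> 20 infected
Step 5: +4 new -> 24 infected

Answer: 24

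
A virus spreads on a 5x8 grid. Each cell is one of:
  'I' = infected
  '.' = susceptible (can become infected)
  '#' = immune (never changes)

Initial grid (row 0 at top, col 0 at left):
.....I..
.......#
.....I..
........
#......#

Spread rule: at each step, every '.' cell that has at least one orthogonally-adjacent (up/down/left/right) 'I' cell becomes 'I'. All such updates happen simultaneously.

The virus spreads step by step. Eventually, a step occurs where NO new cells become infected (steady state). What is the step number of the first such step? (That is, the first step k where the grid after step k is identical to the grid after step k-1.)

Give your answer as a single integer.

Answer: 7

Derivation:
Step 0 (initial): 2 infected
Step 1: +6 new -> 8 infected
Step 2: +9 new -> 17 infected
Step 3: +7 new -> 24 infected
Step 4: +5 new -> 29 infected
Step 5: +5 new -> 34 infected
Step 6: +3 new -> 37 infected
Step 7: +0 new -> 37 infected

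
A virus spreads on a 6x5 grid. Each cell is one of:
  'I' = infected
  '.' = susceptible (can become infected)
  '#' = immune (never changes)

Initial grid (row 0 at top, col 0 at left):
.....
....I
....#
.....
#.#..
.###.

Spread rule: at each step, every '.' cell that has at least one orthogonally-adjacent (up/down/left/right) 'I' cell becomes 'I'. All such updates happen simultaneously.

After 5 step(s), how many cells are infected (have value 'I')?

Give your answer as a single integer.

Answer: 20

Derivation:
Step 0 (initial): 1 infected
Step 1: +2 new -> 3 infected
Step 2: +3 new -> 6 infected
Step 3: +4 new -> 10 infected
Step 4: +6 new -> 16 infected
Step 5: +4 new -> 20 infected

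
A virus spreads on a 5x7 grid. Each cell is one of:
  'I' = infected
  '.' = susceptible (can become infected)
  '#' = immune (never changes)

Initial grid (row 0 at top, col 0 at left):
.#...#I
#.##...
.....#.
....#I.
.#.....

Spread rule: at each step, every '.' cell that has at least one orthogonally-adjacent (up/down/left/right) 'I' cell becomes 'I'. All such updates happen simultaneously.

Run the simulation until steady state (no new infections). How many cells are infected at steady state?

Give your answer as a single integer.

Step 0 (initial): 2 infected
Step 1: +3 new -> 5 infected
Step 2: +4 new -> 9 infected
Step 3: +2 new -> 11 infected
Step 4: +4 new -> 15 infected
Step 5: +3 new -> 18 infected
Step 6: +3 new -> 21 infected
Step 7: +2 new -> 23 infected
Step 8: +3 new -> 26 infected
Step 9: +0 new -> 26 infected

Answer: 26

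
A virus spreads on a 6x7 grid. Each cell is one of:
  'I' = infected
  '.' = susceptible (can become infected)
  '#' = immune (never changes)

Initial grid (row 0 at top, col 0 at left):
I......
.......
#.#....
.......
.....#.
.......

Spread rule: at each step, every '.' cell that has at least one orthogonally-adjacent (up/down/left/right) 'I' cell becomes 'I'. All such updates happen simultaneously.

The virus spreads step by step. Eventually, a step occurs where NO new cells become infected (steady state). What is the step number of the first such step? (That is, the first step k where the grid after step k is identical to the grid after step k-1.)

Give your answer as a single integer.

Step 0 (initial): 1 infected
Step 1: +2 new -> 3 infected
Step 2: +2 new -> 5 infected
Step 3: +3 new -> 8 infected
Step 4: +3 new -> 11 infected
Step 5: +6 new -> 17 infected
Step 6: +7 new -> 24 infected
Step 7: +6 new -> 30 infected
Step 8: +4 new -> 34 infected
Step 9: +2 new -> 36 infected
Step 10: +2 new -> 38 infected
Step 11: +1 new -> 39 infected
Step 12: +0 new -> 39 infected

Answer: 12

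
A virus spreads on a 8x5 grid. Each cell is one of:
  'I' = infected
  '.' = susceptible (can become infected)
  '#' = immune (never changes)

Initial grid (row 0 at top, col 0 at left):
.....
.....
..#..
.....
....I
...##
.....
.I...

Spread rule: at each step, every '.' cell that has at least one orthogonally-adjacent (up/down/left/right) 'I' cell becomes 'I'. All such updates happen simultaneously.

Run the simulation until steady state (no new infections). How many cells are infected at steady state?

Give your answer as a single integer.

Step 0 (initial): 2 infected
Step 1: +5 new -> 7 infected
Step 2: +7 new -> 14 infected
Step 3: +8 new -> 22 infected
Step 4: +5 new -> 27 infected
Step 5: +4 new -> 31 infected
Step 6: +3 new -> 34 infected
Step 7: +2 new -> 36 infected
Step 8: +1 new -> 37 infected
Step 9: +0 new -> 37 infected

Answer: 37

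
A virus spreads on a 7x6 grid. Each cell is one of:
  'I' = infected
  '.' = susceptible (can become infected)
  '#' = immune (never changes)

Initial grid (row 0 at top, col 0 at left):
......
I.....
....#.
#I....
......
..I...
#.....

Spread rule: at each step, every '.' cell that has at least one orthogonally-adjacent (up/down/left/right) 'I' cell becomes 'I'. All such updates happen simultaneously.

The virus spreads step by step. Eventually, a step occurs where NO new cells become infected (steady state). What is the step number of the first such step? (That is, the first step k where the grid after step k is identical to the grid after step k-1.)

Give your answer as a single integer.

Step 0 (initial): 3 infected
Step 1: +10 new -> 13 infected
Step 2: +10 new -> 23 infected
Step 3: +7 new -> 30 infected
Step 4: +5 new -> 35 infected
Step 5: +3 new -> 38 infected
Step 6: +1 new -> 39 infected
Step 7: +0 new -> 39 infected

Answer: 7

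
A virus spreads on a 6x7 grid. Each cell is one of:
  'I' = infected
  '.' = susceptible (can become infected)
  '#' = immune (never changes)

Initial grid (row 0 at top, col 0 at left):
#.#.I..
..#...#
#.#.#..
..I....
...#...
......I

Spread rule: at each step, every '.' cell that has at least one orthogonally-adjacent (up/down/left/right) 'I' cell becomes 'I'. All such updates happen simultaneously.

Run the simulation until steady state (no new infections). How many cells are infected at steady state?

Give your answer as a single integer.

Step 0 (initial): 3 infected
Step 1: +8 new -> 11 infected
Step 2: +12 new -> 23 infected
Step 3: +8 new -> 31 infected
Step 4: +3 new -> 34 infected
Step 5: +0 new -> 34 infected

Answer: 34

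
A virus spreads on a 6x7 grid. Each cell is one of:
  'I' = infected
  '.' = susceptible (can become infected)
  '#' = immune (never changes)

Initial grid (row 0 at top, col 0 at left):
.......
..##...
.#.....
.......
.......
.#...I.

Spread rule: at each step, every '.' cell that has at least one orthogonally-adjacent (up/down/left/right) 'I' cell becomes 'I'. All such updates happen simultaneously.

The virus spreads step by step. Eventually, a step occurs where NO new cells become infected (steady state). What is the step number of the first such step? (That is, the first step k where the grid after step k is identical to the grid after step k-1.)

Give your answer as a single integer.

Step 0 (initial): 1 infected
Step 1: +3 new -> 4 infected
Step 2: +4 new -> 8 infected
Step 3: +5 new -> 13 infected
Step 4: +5 new -> 18 infected
Step 5: +6 new -> 24 infected
Step 6: +5 new -> 29 infected
Step 7: +3 new -> 32 infected
Step 8: +2 new -> 34 infected
Step 9: +2 new -> 36 infected
Step 10: +2 new -> 38 infected
Step 11: +0 new -> 38 infected

Answer: 11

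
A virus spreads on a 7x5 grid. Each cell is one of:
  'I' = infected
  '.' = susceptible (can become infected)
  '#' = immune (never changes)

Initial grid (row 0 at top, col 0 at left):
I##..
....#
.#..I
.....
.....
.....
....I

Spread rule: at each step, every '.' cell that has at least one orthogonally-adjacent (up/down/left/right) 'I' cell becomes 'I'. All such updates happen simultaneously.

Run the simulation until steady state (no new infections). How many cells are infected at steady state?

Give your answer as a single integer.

Step 0 (initial): 3 infected
Step 1: +5 new -> 8 infected
Step 2: +8 new -> 16 infected
Step 3: +7 new -> 23 infected
Step 4: +6 new -> 29 infected
Step 5: +2 new -> 31 infected
Step 6: +0 new -> 31 infected

Answer: 31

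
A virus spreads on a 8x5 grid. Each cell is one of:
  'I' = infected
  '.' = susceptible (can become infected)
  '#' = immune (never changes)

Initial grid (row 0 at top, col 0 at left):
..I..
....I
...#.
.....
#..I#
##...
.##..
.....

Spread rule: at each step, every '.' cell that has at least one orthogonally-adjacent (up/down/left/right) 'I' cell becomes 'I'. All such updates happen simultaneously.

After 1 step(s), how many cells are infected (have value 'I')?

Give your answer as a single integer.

Step 0 (initial): 3 infected
Step 1: +9 new -> 12 infected

Answer: 12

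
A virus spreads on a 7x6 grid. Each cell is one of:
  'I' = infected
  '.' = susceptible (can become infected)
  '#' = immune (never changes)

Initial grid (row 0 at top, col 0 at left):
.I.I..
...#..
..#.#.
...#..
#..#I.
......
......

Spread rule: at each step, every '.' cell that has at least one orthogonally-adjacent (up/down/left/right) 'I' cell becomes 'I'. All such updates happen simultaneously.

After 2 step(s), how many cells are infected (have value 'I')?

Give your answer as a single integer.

Answer: 19

Derivation:
Step 0 (initial): 3 infected
Step 1: +7 new -> 10 infected
Step 2: +9 new -> 19 infected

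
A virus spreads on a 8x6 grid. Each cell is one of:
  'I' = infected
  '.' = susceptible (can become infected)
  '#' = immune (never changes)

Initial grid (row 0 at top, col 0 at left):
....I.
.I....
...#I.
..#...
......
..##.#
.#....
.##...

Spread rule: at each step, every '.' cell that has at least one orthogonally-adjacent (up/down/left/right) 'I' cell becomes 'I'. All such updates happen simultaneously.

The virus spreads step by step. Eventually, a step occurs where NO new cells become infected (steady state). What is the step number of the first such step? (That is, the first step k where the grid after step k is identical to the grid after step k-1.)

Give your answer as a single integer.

Answer: 8

Derivation:
Step 0 (initial): 3 infected
Step 1: +9 new -> 12 infected
Step 2: +10 new -> 22 infected
Step 3: +5 new -> 27 infected
Step 4: +4 new -> 31 infected
Step 5: +4 new -> 35 infected
Step 6: +4 new -> 39 infected
Step 7: +1 new -> 40 infected
Step 8: +0 new -> 40 infected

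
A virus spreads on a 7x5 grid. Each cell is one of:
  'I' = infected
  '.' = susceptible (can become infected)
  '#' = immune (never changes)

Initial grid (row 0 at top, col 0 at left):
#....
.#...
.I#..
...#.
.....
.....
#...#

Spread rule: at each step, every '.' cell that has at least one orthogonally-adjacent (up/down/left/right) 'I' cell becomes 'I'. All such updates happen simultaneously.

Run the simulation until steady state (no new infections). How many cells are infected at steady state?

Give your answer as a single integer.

Step 0 (initial): 1 infected
Step 1: +2 new -> 3 infected
Step 2: +4 new -> 7 infected
Step 3: +3 new -> 10 infected
Step 4: +4 new -> 14 infected
Step 5: +3 new -> 17 infected
Step 6: +3 new -> 20 infected
Step 7: +1 new -> 21 infected
Step 8: +2 new -> 23 infected
Step 9: +2 new -> 25 infected
Step 10: +2 new -> 27 infected
Step 11: +1 new -> 28 infected
Step 12: +1 new -> 29 infected
Step 13: +0 new -> 29 infected

Answer: 29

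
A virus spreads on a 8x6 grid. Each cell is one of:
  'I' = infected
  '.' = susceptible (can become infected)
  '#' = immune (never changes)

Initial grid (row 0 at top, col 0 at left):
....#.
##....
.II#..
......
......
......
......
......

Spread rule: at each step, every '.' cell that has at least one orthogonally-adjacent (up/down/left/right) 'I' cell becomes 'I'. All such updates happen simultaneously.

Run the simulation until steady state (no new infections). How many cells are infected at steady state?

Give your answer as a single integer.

Step 0 (initial): 2 infected
Step 1: +4 new -> 6 infected
Step 2: +6 new -> 12 infected
Step 3: +8 new -> 20 infected
Step 4: +9 new -> 29 infected
Step 5: +8 new -> 37 infected
Step 6: +4 new -> 41 infected
Step 7: +2 new -> 43 infected
Step 8: +1 new -> 44 infected
Step 9: +0 new -> 44 infected

Answer: 44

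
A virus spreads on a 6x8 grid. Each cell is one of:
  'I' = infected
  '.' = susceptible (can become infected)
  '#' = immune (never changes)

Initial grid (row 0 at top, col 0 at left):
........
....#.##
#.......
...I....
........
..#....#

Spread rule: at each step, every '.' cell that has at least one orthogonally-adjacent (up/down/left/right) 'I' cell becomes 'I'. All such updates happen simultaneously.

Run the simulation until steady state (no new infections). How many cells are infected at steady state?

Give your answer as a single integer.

Answer: 42

Derivation:
Step 0 (initial): 1 infected
Step 1: +4 new -> 5 infected
Step 2: +8 new -> 13 infected
Step 3: +9 new -> 22 infected
Step 4: +10 new -> 32 infected
Step 5: +7 new -> 39 infected
Step 6: +2 new -> 41 infected
Step 7: +1 new -> 42 infected
Step 8: +0 new -> 42 infected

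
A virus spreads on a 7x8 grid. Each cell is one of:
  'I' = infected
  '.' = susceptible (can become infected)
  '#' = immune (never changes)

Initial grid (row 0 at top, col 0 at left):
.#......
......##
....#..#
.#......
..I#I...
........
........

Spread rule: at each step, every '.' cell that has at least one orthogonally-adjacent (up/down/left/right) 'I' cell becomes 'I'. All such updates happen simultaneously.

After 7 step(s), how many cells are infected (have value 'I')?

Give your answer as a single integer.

Answer: 49

Derivation:
Step 0 (initial): 2 infected
Step 1: +6 new -> 8 infected
Step 2: +10 new -> 18 infected
Step 3: +12 new -> 30 infected
Step 4: +10 new -> 40 infected
Step 5: +5 new -> 45 infected
Step 6: +3 new -> 48 infected
Step 7: +1 new -> 49 infected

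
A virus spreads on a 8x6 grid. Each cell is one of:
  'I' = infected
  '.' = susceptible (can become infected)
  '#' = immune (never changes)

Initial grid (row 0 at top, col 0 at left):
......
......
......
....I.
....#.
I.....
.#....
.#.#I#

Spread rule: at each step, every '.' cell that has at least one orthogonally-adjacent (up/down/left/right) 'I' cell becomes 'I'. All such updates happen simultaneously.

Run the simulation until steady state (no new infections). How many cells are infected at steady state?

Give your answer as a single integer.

Answer: 43

Derivation:
Step 0 (initial): 3 infected
Step 1: +7 new -> 10 infected
Step 2: +13 new -> 23 infected
Step 3: +10 new -> 33 infected
Step 4: +6 new -> 39 infected
Step 5: +3 new -> 42 infected
Step 6: +1 new -> 43 infected
Step 7: +0 new -> 43 infected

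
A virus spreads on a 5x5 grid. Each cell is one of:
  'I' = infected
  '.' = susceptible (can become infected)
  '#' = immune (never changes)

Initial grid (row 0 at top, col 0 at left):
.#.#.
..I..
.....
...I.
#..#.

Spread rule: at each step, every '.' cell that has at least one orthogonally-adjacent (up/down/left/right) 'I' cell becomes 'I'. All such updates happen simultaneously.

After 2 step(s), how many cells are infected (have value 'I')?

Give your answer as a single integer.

Answer: 16

Derivation:
Step 0 (initial): 2 infected
Step 1: +7 new -> 9 infected
Step 2: +7 new -> 16 infected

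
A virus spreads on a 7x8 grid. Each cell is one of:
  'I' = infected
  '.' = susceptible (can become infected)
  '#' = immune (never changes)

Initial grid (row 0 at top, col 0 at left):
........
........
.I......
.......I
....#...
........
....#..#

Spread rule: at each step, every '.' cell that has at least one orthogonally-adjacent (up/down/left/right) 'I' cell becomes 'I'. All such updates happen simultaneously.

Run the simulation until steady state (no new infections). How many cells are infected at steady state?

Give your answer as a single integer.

Answer: 53

Derivation:
Step 0 (initial): 2 infected
Step 1: +7 new -> 9 infected
Step 2: +12 new -> 21 infected
Step 3: +14 new -> 35 infected
Step 4: +10 new -> 45 infected
Step 5: +7 new -> 52 infected
Step 6: +1 new -> 53 infected
Step 7: +0 new -> 53 infected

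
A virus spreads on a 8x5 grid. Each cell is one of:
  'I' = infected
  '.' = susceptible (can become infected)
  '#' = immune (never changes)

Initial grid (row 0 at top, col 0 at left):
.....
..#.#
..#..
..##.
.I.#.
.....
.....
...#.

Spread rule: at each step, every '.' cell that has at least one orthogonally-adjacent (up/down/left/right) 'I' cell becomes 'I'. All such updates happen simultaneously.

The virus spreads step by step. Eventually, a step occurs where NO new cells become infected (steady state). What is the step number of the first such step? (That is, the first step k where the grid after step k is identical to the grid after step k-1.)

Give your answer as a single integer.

Step 0 (initial): 1 infected
Step 1: +4 new -> 5 infected
Step 2: +5 new -> 10 infected
Step 3: +6 new -> 16 infected
Step 4: +6 new -> 22 infected
Step 5: +4 new -> 26 infected
Step 6: +3 new -> 29 infected
Step 7: +3 new -> 32 infected
Step 8: +1 new -> 33 infected
Step 9: +0 new -> 33 infected

Answer: 9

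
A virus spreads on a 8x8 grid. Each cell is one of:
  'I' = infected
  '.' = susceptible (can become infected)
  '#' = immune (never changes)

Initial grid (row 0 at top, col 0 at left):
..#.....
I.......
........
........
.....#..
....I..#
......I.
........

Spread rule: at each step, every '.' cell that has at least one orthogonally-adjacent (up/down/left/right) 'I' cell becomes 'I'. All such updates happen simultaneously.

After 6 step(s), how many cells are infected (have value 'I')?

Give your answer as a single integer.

Answer: 60

Derivation:
Step 0 (initial): 3 infected
Step 1: +11 new -> 14 infected
Step 2: +12 new -> 26 infected
Step 3: +13 new -> 39 infected
Step 4: +11 new -> 50 infected
Step 5: +6 new -> 56 infected
Step 6: +4 new -> 60 infected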